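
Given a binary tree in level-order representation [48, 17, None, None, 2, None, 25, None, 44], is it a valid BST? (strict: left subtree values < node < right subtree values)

Level-order array: [48, 17, None, None, 2, None, 25, None, 44]
Validate using subtree bounds (lo, hi): at each node, require lo < value < hi,
then recurse left with hi=value and right with lo=value.
Preorder trace (stopping at first violation):
  at node 48 with bounds (-inf, +inf): OK
  at node 17 with bounds (-inf, 48): OK
  at node 2 with bounds (17, 48): VIOLATION
Node 2 violates its bound: not (17 < 2 < 48).
Result: Not a valid BST


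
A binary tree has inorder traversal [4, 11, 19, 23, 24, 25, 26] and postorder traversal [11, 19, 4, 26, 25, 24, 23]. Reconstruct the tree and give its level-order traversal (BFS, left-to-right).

Inorder:   [4, 11, 19, 23, 24, 25, 26]
Postorder: [11, 19, 4, 26, 25, 24, 23]
Algorithm: postorder visits root last, so walk postorder right-to-left;
each value is the root of the current inorder slice — split it at that
value, recurse on the right subtree first, then the left.
Recursive splits:
  root=23; inorder splits into left=[4, 11, 19], right=[24, 25, 26]
  root=24; inorder splits into left=[], right=[25, 26]
  root=25; inorder splits into left=[], right=[26]
  root=26; inorder splits into left=[], right=[]
  root=4; inorder splits into left=[], right=[11, 19]
  root=19; inorder splits into left=[11], right=[]
  root=11; inorder splits into left=[], right=[]
Reconstructed level-order: [23, 4, 24, 19, 25, 11, 26]


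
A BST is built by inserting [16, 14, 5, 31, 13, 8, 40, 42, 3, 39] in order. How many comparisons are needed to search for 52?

Search path for 52: 16 -> 31 -> 40 -> 42
Found: False
Comparisons: 4


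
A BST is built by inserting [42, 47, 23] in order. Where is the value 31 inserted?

Starting tree (level order): [42, 23, 47]
Insertion path: 42 -> 23
Result: insert 31 as right child of 23
Final tree (level order): [42, 23, 47, None, 31]


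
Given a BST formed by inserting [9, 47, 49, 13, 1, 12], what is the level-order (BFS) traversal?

Tree insertion order: [9, 47, 49, 13, 1, 12]
Tree (level-order array): [9, 1, 47, None, None, 13, 49, 12]
BFS from the root, enqueuing left then right child of each popped node:
  queue [9] -> pop 9, enqueue [1, 47], visited so far: [9]
  queue [1, 47] -> pop 1, enqueue [none], visited so far: [9, 1]
  queue [47] -> pop 47, enqueue [13, 49], visited so far: [9, 1, 47]
  queue [13, 49] -> pop 13, enqueue [12], visited so far: [9, 1, 47, 13]
  queue [49, 12] -> pop 49, enqueue [none], visited so far: [9, 1, 47, 13, 49]
  queue [12] -> pop 12, enqueue [none], visited so far: [9, 1, 47, 13, 49, 12]
Result: [9, 1, 47, 13, 49, 12]


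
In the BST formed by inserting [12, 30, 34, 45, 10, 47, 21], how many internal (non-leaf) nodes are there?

Tree built from: [12, 30, 34, 45, 10, 47, 21]
Tree (level-order array): [12, 10, 30, None, None, 21, 34, None, None, None, 45, None, 47]
Rule: An internal node has at least one child.
Per-node child counts:
  node 12: 2 child(ren)
  node 10: 0 child(ren)
  node 30: 2 child(ren)
  node 21: 0 child(ren)
  node 34: 1 child(ren)
  node 45: 1 child(ren)
  node 47: 0 child(ren)
Matching nodes: [12, 30, 34, 45]
Count of internal (non-leaf) nodes: 4


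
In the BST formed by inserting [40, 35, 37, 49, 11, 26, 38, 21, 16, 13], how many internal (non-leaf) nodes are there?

Tree built from: [40, 35, 37, 49, 11, 26, 38, 21, 16, 13]
Tree (level-order array): [40, 35, 49, 11, 37, None, None, None, 26, None, 38, 21, None, None, None, 16, None, 13]
Rule: An internal node has at least one child.
Per-node child counts:
  node 40: 2 child(ren)
  node 35: 2 child(ren)
  node 11: 1 child(ren)
  node 26: 1 child(ren)
  node 21: 1 child(ren)
  node 16: 1 child(ren)
  node 13: 0 child(ren)
  node 37: 1 child(ren)
  node 38: 0 child(ren)
  node 49: 0 child(ren)
Matching nodes: [40, 35, 11, 26, 21, 16, 37]
Count of internal (non-leaf) nodes: 7


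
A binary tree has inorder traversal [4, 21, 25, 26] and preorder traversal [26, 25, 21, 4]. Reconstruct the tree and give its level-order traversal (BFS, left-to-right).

Inorder:  [4, 21, 25, 26]
Preorder: [26, 25, 21, 4]
Algorithm: preorder visits root first, so consume preorder in order;
for each root, split the current inorder slice at that value into
left-subtree inorder and right-subtree inorder, then recurse.
Recursive splits:
  root=26; inorder splits into left=[4, 21, 25], right=[]
  root=25; inorder splits into left=[4, 21], right=[]
  root=21; inorder splits into left=[4], right=[]
  root=4; inorder splits into left=[], right=[]
Reconstructed level-order: [26, 25, 21, 4]


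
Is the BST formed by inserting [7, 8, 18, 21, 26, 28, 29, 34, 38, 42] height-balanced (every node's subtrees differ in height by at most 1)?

Tree (level-order array): [7, None, 8, None, 18, None, 21, None, 26, None, 28, None, 29, None, 34, None, 38, None, 42]
Definition: a tree is height-balanced if, at every node, |h(left) - h(right)| <= 1 (empty subtree has height -1).
Bottom-up per-node check:
  node 42: h_left=-1, h_right=-1, diff=0 [OK], height=0
  node 38: h_left=-1, h_right=0, diff=1 [OK], height=1
  node 34: h_left=-1, h_right=1, diff=2 [FAIL (|-1-1|=2 > 1)], height=2
  node 29: h_left=-1, h_right=2, diff=3 [FAIL (|-1-2|=3 > 1)], height=3
  node 28: h_left=-1, h_right=3, diff=4 [FAIL (|-1-3|=4 > 1)], height=4
  node 26: h_left=-1, h_right=4, diff=5 [FAIL (|-1-4|=5 > 1)], height=5
  node 21: h_left=-1, h_right=5, diff=6 [FAIL (|-1-5|=6 > 1)], height=6
  node 18: h_left=-1, h_right=6, diff=7 [FAIL (|-1-6|=7 > 1)], height=7
  node 8: h_left=-1, h_right=7, diff=8 [FAIL (|-1-7|=8 > 1)], height=8
  node 7: h_left=-1, h_right=8, diff=9 [FAIL (|-1-8|=9 > 1)], height=9
Node 34 violates the condition: |-1 - 1| = 2 > 1.
Result: Not balanced


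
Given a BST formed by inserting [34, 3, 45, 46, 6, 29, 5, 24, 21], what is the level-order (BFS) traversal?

Tree insertion order: [34, 3, 45, 46, 6, 29, 5, 24, 21]
Tree (level-order array): [34, 3, 45, None, 6, None, 46, 5, 29, None, None, None, None, 24, None, 21]
BFS from the root, enqueuing left then right child of each popped node:
  queue [34] -> pop 34, enqueue [3, 45], visited so far: [34]
  queue [3, 45] -> pop 3, enqueue [6], visited so far: [34, 3]
  queue [45, 6] -> pop 45, enqueue [46], visited so far: [34, 3, 45]
  queue [6, 46] -> pop 6, enqueue [5, 29], visited so far: [34, 3, 45, 6]
  queue [46, 5, 29] -> pop 46, enqueue [none], visited so far: [34, 3, 45, 6, 46]
  queue [5, 29] -> pop 5, enqueue [none], visited so far: [34, 3, 45, 6, 46, 5]
  queue [29] -> pop 29, enqueue [24], visited so far: [34, 3, 45, 6, 46, 5, 29]
  queue [24] -> pop 24, enqueue [21], visited so far: [34, 3, 45, 6, 46, 5, 29, 24]
  queue [21] -> pop 21, enqueue [none], visited so far: [34, 3, 45, 6, 46, 5, 29, 24, 21]
Result: [34, 3, 45, 6, 46, 5, 29, 24, 21]


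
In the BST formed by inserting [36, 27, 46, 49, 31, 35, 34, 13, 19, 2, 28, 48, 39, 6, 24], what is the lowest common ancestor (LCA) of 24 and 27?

Tree insertion order: [36, 27, 46, 49, 31, 35, 34, 13, 19, 2, 28, 48, 39, 6, 24]
Tree (level-order array): [36, 27, 46, 13, 31, 39, 49, 2, 19, 28, 35, None, None, 48, None, None, 6, None, 24, None, None, 34]
In a BST, the LCA of p=24, q=27 is the first node v on the
root-to-leaf path with p <= v <= q (go left if both < v, right if both > v).
Walk from root:
  at 36: both 24 and 27 < 36, go left
  at 27: 24 <= 27 <= 27, this is the LCA
LCA = 27


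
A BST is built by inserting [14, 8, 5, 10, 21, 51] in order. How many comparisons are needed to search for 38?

Search path for 38: 14 -> 21 -> 51
Found: False
Comparisons: 3


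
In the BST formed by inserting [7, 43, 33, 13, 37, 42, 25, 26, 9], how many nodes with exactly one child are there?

Tree built from: [7, 43, 33, 13, 37, 42, 25, 26, 9]
Tree (level-order array): [7, None, 43, 33, None, 13, 37, 9, 25, None, 42, None, None, None, 26]
Rule: These are nodes with exactly 1 non-null child.
Per-node child counts:
  node 7: 1 child(ren)
  node 43: 1 child(ren)
  node 33: 2 child(ren)
  node 13: 2 child(ren)
  node 9: 0 child(ren)
  node 25: 1 child(ren)
  node 26: 0 child(ren)
  node 37: 1 child(ren)
  node 42: 0 child(ren)
Matching nodes: [7, 43, 25, 37]
Count of nodes with exactly one child: 4


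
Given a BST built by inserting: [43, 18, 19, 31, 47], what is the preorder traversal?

Tree insertion order: [43, 18, 19, 31, 47]
Tree (level-order array): [43, 18, 47, None, 19, None, None, None, 31]
Preorder traversal: [43, 18, 19, 31, 47]


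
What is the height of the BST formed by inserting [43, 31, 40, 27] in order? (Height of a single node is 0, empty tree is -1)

Insertion order: [43, 31, 40, 27]
Tree (level-order array): [43, 31, None, 27, 40]
Compute height bottom-up (empty subtree = -1):
  height(27) = 1 + max(-1, -1) = 0
  height(40) = 1 + max(-1, -1) = 0
  height(31) = 1 + max(0, 0) = 1
  height(43) = 1 + max(1, -1) = 2
Height = 2


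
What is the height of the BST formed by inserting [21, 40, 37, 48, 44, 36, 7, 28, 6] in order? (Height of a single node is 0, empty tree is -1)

Insertion order: [21, 40, 37, 48, 44, 36, 7, 28, 6]
Tree (level-order array): [21, 7, 40, 6, None, 37, 48, None, None, 36, None, 44, None, 28]
Compute height bottom-up (empty subtree = -1):
  height(6) = 1 + max(-1, -1) = 0
  height(7) = 1 + max(0, -1) = 1
  height(28) = 1 + max(-1, -1) = 0
  height(36) = 1 + max(0, -1) = 1
  height(37) = 1 + max(1, -1) = 2
  height(44) = 1 + max(-1, -1) = 0
  height(48) = 1 + max(0, -1) = 1
  height(40) = 1 + max(2, 1) = 3
  height(21) = 1 + max(1, 3) = 4
Height = 4


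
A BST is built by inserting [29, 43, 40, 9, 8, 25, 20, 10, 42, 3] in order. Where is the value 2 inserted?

Starting tree (level order): [29, 9, 43, 8, 25, 40, None, 3, None, 20, None, None, 42, None, None, 10]
Insertion path: 29 -> 9 -> 8 -> 3
Result: insert 2 as left child of 3
Final tree (level order): [29, 9, 43, 8, 25, 40, None, 3, None, 20, None, None, 42, 2, None, 10]


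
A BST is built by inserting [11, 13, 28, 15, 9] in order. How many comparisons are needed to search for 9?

Search path for 9: 11 -> 9
Found: True
Comparisons: 2


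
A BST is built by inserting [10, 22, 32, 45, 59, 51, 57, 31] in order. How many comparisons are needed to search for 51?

Search path for 51: 10 -> 22 -> 32 -> 45 -> 59 -> 51
Found: True
Comparisons: 6


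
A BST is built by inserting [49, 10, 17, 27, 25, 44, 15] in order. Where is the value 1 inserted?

Starting tree (level order): [49, 10, None, None, 17, 15, 27, None, None, 25, 44]
Insertion path: 49 -> 10
Result: insert 1 as left child of 10
Final tree (level order): [49, 10, None, 1, 17, None, None, 15, 27, None, None, 25, 44]


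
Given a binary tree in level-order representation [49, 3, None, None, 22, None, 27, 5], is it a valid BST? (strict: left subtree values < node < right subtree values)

Level-order array: [49, 3, None, None, 22, None, 27, 5]
Validate using subtree bounds (lo, hi): at each node, require lo < value < hi,
then recurse left with hi=value and right with lo=value.
Preorder trace (stopping at first violation):
  at node 49 with bounds (-inf, +inf): OK
  at node 3 with bounds (-inf, 49): OK
  at node 22 with bounds (3, 49): OK
  at node 27 with bounds (22, 49): OK
  at node 5 with bounds (22, 27): VIOLATION
Node 5 violates its bound: not (22 < 5 < 27).
Result: Not a valid BST


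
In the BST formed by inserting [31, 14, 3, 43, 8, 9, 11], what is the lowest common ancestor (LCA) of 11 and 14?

Tree insertion order: [31, 14, 3, 43, 8, 9, 11]
Tree (level-order array): [31, 14, 43, 3, None, None, None, None, 8, None, 9, None, 11]
In a BST, the LCA of p=11, q=14 is the first node v on the
root-to-leaf path with p <= v <= q (go left if both < v, right if both > v).
Walk from root:
  at 31: both 11 and 14 < 31, go left
  at 14: 11 <= 14 <= 14, this is the LCA
LCA = 14


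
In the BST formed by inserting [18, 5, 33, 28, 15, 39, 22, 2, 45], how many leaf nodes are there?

Tree built from: [18, 5, 33, 28, 15, 39, 22, 2, 45]
Tree (level-order array): [18, 5, 33, 2, 15, 28, 39, None, None, None, None, 22, None, None, 45]
Rule: A leaf has 0 children.
Per-node child counts:
  node 18: 2 child(ren)
  node 5: 2 child(ren)
  node 2: 0 child(ren)
  node 15: 0 child(ren)
  node 33: 2 child(ren)
  node 28: 1 child(ren)
  node 22: 0 child(ren)
  node 39: 1 child(ren)
  node 45: 0 child(ren)
Matching nodes: [2, 15, 22, 45]
Count of leaf nodes: 4


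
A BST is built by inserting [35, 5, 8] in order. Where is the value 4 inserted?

Starting tree (level order): [35, 5, None, None, 8]
Insertion path: 35 -> 5
Result: insert 4 as left child of 5
Final tree (level order): [35, 5, None, 4, 8]


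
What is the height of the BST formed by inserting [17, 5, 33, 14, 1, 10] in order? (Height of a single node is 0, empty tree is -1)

Insertion order: [17, 5, 33, 14, 1, 10]
Tree (level-order array): [17, 5, 33, 1, 14, None, None, None, None, 10]
Compute height bottom-up (empty subtree = -1):
  height(1) = 1 + max(-1, -1) = 0
  height(10) = 1 + max(-1, -1) = 0
  height(14) = 1 + max(0, -1) = 1
  height(5) = 1 + max(0, 1) = 2
  height(33) = 1 + max(-1, -1) = 0
  height(17) = 1 + max(2, 0) = 3
Height = 3


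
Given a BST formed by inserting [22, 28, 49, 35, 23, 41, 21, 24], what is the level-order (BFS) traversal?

Tree insertion order: [22, 28, 49, 35, 23, 41, 21, 24]
Tree (level-order array): [22, 21, 28, None, None, 23, 49, None, 24, 35, None, None, None, None, 41]
BFS from the root, enqueuing left then right child of each popped node:
  queue [22] -> pop 22, enqueue [21, 28], visited so far: [22]
  queue [21, 28] -> pop 21, enqueue [none], visited so far: [22, 21]
  queue [28] -> pop 28, enqueue [23, 49], visited so far: [22, 21, 28]
  queue [23, 49] -> pop 23, enqueue [24], visited so far: [22, 21, 28, 23]
  queue [49, 24] -> pop 49, enqueue [35], visited so far: [22, 21, 28, 23, 49]
  queue [24, 35] -> pop 24, enqueue [none], visited so far: [22, 21, 28, 23, 49, 24]
  queue [35] -> pop 35, enqueue [41], visited so far: [22, 21, 28, 23, 49, 24, 35]
  queue [41] -> pop 41, enqueue [none], visited so far: [22, 21, 28, 23, 49, 24, 35, 41]
Result: [22, 21, 28, 23, 49, 24, 35, 41]


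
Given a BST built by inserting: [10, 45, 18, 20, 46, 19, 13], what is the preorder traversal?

Tree insertion order: [10, 45, 18, 20, 46, 19, 13]
Tree (level-order array): [10, None, 45, 18, 46, 13, 20, None, None, None, None, 19]
Preorder traversal: [10, 45, 18, 13, 20, 19, 46]


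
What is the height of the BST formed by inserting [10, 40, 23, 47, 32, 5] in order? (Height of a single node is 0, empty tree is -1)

Insertion order: [10, 40, 23, 47, 32, 5]
Tree (level-order array): [10, 5, 40, None, None, 23, 47, None, 32]
Compute height bottom-up (empty subtree = -1):
  height(5) = 1 + max(-1, -1) = 0
  height(32) = 1 + max(-1, -1) = 0
  height(23) = 1 + max(-1, 0) = 1
  height(47) = 1 + max(-1, -1) = 0
  height(40) = 1 + max(1, 0) = 2
  height(10) = 1 + max(0, 2) = 3
Height = 3


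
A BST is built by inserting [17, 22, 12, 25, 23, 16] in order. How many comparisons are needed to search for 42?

Search path for 42: 17 -> 22 -> 25
Found: False
Comparisons: 3


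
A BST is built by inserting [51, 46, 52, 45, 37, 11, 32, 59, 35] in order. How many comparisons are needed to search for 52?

Search path for 52: 51 -> 52
Found: True
Comparisons: 2


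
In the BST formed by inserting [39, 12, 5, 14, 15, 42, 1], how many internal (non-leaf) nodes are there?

Tree built from: [39, 12, 5, 14, 15, 42, 1]
Tree (level-order array): [39, 12, 42, 5, 14, None, None, 1, None, None, 15]
Rule: An internal node has at least one child.
Per-node child counts:
  node 39: 2 child(ren)
  node 12: 2 child(ren)
  node 5: 1 child(ren)
  node 1: 0 child(ren)
  node 14: 1 child(ren)
  node 15: 0 child(ren)
  node 42: 0 child(ren)
Matching nodes: [39, 12, 5, 14]
Count of internal (non-leaf) nodes: 4


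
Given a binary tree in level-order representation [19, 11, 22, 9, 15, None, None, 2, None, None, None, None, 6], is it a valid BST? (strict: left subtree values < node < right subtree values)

Level-order array: [19, 11, 22, 9, 15, None, None, 2, None, None, None, None, 6]
Validate using subtree bounds (lo, hi): at each node, require lo < value < hi,
then recurse left with hi=value and right with lo=value.
Preorder trace (stopping at first violation):
  at node 19 with bounds (-inf, +inf): OK
  at node 11 with bounds (-inf, 19): OK
  at node 9 with bounds (-inf, 11): OK
  at node 2 with bounds (-inf, 9): OK
  at node 6 with bounds (2, 9): OK
  at node 15 with bounds (11, 19): OK
  at node 22 with bounds (19, +inf): OK
No violation found at any node.
Result: Valid BST


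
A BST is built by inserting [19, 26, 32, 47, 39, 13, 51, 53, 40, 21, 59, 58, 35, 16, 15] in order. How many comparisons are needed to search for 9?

Search path for 9: 19 -> 13
Found: False
Comparisons: 2


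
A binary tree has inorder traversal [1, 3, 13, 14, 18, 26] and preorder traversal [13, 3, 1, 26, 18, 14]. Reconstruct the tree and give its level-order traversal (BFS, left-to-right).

Inorder:  [1, 3, 13, 14, 18, 26]
Preorder: [13, 3, 1, 26, 18, 14]
Algorithm: preorder visits root first, so consume preorder in order;
for each root, split the current inorder slice at that value into
left-subtree inorder and right-subtree inorder, then recurse.
Recursive splits:
  root=13; inorder splits into left=[1, 3], right=[14, 18, 26]
  root=3; inorder splits into left=[1], right=[]
  root=1; inorder splits into left=[], right=[]
  root=26; inorder splits into left=[14, 18], right=[]
  root=18; inorder splits into left=[14], right=[]
  root=14; inorder splits into left=[], right=[]
Reconstructed level-order: [13, 3, 26, 1, 18, 14]


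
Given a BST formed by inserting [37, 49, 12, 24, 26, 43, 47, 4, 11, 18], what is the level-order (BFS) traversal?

Tree insertion order: [37, 49, 12, 24, 26, 43, 47, 4, 11, 18]
Tree (level-order array): [37, 12, 49, 4, 24, 43, None, None, 11, 18, 26, None, 47]
BFS from the root, enqueuing left then right child of each popped node:
  queue [37] -> pop 37, enqueue [12, 49], visited so far: [37]
  queue [12, 49] -> pop 12, enqueue [4, 24], visited so far: [37, 12]
  queue [49, 4, 24] -> pop 49, enqueue [43], visited so far: [37, 12, 49]
  queue [4, 24, 43] -> pop 4, enqueue [11], visited so far: [37, 12, 49, 4]
  queue [24, 43, 11] -> pop 24, enqueue [18, 26], visited so far: [37, 12, 49, 4, 24]
  queue [43, 11, 18, 26] -> pop 43, enqueue [47], visited so far: [37, 12, 49, 4, 24, 43]
  queue [11, 18, 26, 47] -> pop 11, enqueue [none], visited so far: [37, 12, 49, 4, 24, 43, 11]
  queue [18, 26, 47] -> pop 18, enqueue [none], visited so far: [37, 12, 49, 4, 24, 43, 11, 18]
  queue [26, 47] -> pop 26, enqueue [none], visited so far: [37, 12, 49, 4, 24, 43, 11, 18, 26]
  queue [47] -> pop 47, enqueue [none], visited so far: [37, 12, 49, 4, 24, 43, 11, 18, 26, 47]
Result: [37, 12, 49, 4, 24, 43, 11, 18, 26, 47]


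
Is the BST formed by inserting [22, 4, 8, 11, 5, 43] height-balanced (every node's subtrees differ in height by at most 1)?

Tree (level-order array): [22, 4, 43, None, 8, None, None, 5, 11]
Definition: a tree is height-balanced if, at every node, |h(left) - h(right)| <= 1 (empty subtree has height -1).
Bottom-up per-node check:
  node 5: h_left=-1, h_right=-1, diff=0 [OK], height=0
  node 11: h_left=-1, h_right=-1, diff=0 [OK], height=0
  node 8: h_left=0, h_right=0, diff=0 [OK], height=1
  node 4: h_left=-1, h_right=1, diff=2 [FAIL (|-1-1|=2 > 1)], height=2
  node 43: h_left=-1, h_right=-1, diff=0 [OK], height=0
  node 22: h_left=2, h_right=0, diff=2 [FAIL (|2-0|=2 > 1)], height=3
Node 4 violates the condition: |-1 - 1| = 2 > 1.
Result: Not balanced


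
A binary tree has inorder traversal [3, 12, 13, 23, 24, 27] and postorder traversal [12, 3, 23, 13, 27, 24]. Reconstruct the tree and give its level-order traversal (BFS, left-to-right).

Inorder:   [3, 12, 13, 23, 24, 27]
Postorder: [12, 3, 23, 13, 27, 24]
Algorithm: postorder visits root last, so walk postorder right-to-left;
each value is the root of the current inorder slice — split it at that
value, recurse on the right subtree first, then the left.
Recursive splits:
  root=24; inorder splits into left=[3, 12, 13, 23], right=[27]
  root=27; inorder splits into left=[], right=[]
  root=13; inorder splits into left=[3, 12], right=[23]
  root=23; inorder splits into left=[], right=[]
  root=3; inorder splits into left=[], right=[12]
  root=12; inorder splits into left=[], right=[]
Reconstructed level-order: [24, 13, 27, 3, 23, 12]


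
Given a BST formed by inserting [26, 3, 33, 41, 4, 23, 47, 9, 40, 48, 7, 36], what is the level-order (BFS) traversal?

Tree insertion order: [26, 3, 33, 41, 4, 23, 47, 9, 40, 48, 7, 36]
Tree (level-order array): [26, 3, 33, None, 4, None, 41, None, 23, 40, 47, 9, None, 36, None, None, 48, 7]
BFS from the root, enqueuing left then right child of each popped node:
  queue [26] -> pop 26, enqueue [3, 33], visited so far: [26]
  queue [3, 33] -> pop 3, enqueue [4], visited so far: [26, 3]
  queue [33, 4] -> pop 33, enqueue [41], visited so far: [26, 3, 33]
  queue [4, 41] -> pop 4, enqueue [23], visited so far: [26, 3, 33, 4]
  queue [41, 23] -> pop 41, enqueue [40, 47], visited so far: [26, 3, 33, 4, 41]
  queue [23, 40, 47] -> pop 23, enqueue [9], visited so far: [26, 3, 33, 4, 41, 23]
  queue [40, 47, 9] -> pop 40, enqueue [36], visited so far: [26, 3, 33, 4, 41, 23, 40]
  queue [47, 9, 36] -> pop 47, enqueue [48], visited so far: [26, 3, 33, 4, 41, 23, 40, 47]
  queue [9, 36, 48] -> pop 9, enqueue [7], visited so far: [26, 3, 33, 4, 41, 23, 40, 47, 9]
  queue [36, 48, 7] -> pop 36, enqueue [none], visited so far: [26, 3, 33, 4, 41, 23, 40, 47, 9, 36]
  queue [48, 7] -> pop 48, enqueue [none], visited so far: [26, 3, 33, 4, 41, 23, 40, 47, 9, 36, 48]
  queue [7] -> pop 7, enqueue [none], visited so far: [26, 3, 33, 4, 41, 23, 40, 47, 9, 36, 48, 7]
Result: [26, 3, 33, 4, 41, 23, 40, 47, 9, 36, 48, 7]


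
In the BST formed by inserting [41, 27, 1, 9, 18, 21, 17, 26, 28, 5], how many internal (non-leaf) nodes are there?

Tree built from: [41, 27, 1, 9, 18, 21, 17, 26, 28, 5]
Tree (level-order array): [41, 27, None, 1, 28, None, 9, None, None, 5, 18, None, None, 17, 21, None, None, None, 26]
Rule: An internal node has at least one child.
Per-node child counts:
  node 41: 1 child(ren)
  node 27: 2 child(ren)
  node 1: 1 child(ren)
  node 9: 2 child(ren)
  node 5: 0 child(ren)
  node 18: 2 child(ren)
  node 17: 0 child(ren)
  node 21: 1 child(ren)
  node 26: 0 child(ren)
  node 28: 0 child(ren)
Matching nodes: [41, 27, 1, 9, 18, 21]
Count of internal (non-leaf) nodes: 6


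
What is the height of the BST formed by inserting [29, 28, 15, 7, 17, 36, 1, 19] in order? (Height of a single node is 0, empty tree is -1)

Insertion order: [29, 28, 15, 7, 17, 36, 1, 19]
Tree (level-order array): [29, 28, 36, 15, None, None, None, 7, 17, 1, None, None, 19]
Compute height bottom-up (empty subtree = -1):
  height(1) = 1 + max(-1, -1) = 0
  height(7) = 1 + max(0, -1) = 1
  height(19) = 1 + max(-1, -1) = 0
  height(17) = 1 + max(-1, 0) = 1
  height(15) = 1 + max(1, 1) = 2
  height(28) = 1 + max(2, -1) = 3
  height(36) = 1 + max(-1, -1) = 0
  height(29) = 1 + max(3, 0) = 4
Height = 4


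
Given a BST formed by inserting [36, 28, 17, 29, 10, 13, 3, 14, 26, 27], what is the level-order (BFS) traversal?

Tree insertion order: [36, 28, 17, 29, 10, 13, 3, 14, 26, 27]
Tree (level-order array): [36, 28, None, 17, 29, 10, 26, None, None, 3, 13, None, 27, None, None, None, 14]
BFS from the root, enqueuing left then right child of each popped node:
  queue [36] -> pop 36, enqueue [28], visited so far: [36]
  queue [28] -> pop 28, enqueue [17, 29], visited so far: [36, 28]
  queue [17, 29] -> pop 17, enqueue [10, 26], visited so far: [36, 28, 17]
  queue [29, 10, 26] -> pop 29, enqueue [none], visited so far: [36, 28, 17, 29]
  queue [10, 26] -> pop 10, enqueue [3, 13], visited so far: [36, 28, 17, 29, 10]
  queue [26, 3, 13] -> pop 26, enqueue [27], visited so far: [36, 28, 17, 29, 10, 26]
  queue [3, 13, 27] -> pop 3, enqueue [none], visited so far: [36, 28, 17, 29, 10, 26, 3]
  queue [13, 27] -> pop 13, enqueue [14], visited so far: [36, 28, 17, 29, 10, 26, 3, 13]
  queue [27, 14] -> pop 27, enqueue [none], visited so far: [36, 28, 17, 29, 10, 26, 3, 13, 27]
  queue [14] -> pop 14, enqueue [none], visited so far: [36, 28, 17, 29, 10, 26, 3, 13, 27, 14]
Result: [36, 28, 17, 29, 10, 26, 3, 13, 27, 14]


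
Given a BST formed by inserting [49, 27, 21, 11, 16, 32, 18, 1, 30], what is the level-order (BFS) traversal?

Tree insertion order: [49, 27, 21, 11, 16, 32, 18, 1, 30]
Tree (level-order array): [49, 27, None, 21, 32, 11, None, 30, None, 1, 16, None, None, None, None, None, 18]
BFS from the root, enqueuing left then right child of each popped node:
  queue [49] -> pop 49, enqueue [27], visited so far: [49]
  queue [27] -> pop 27, enqueue [21, 32], visited so far: [49, 27]
  queue [21, 32] -> pop 21, enqueue [11], visited so far: [49, 27, 21]
  queue [32, 11] -> pop 32, enqueue [30], visited so far: [49, 27, 21, 32]
  queue [11, 30] -> pop 11, enqueue [1, 16], visited so far: [49, 27, 21, 32, 11]
  queue [30, 1, 16] -> pop 30, enqueue [none], visited so far: [49, 27, 21, 32, 11, 30]
  queue [1, 16] -> pop 1, enqueue [none], visited so far: [49, 27, 21, 32, 11, 30, 1]
  queue [16] -> pop 16, enqueue [18], visited so far: [49, 27, 21, 32, 11, 30, 1, 16]
  queue [18] -> pop 18, enqueue [none], visited so far: [49, 27, 21, 32, 11, 30, 1, 16, 18]
Result: [49, 27, 21, 32, 11, 30, 1, 16, 18]


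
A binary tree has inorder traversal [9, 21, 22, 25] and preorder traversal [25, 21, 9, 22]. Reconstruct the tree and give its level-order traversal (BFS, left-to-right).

Inorder:  [9, 21, 22, 25]
Preorder: [25, 21, 9, 22]
Algorithm: preorder visits root first, so consume preorder in order;
for each root, split the current inorder slice at that value into
left-subtree inorder and right-subtree inorder, then recurse.
Recursive splits:
  root=25; inorder splits into left=[9, 21, 22], right=[]
  root=21; inorder splits into left=[9], right=[22]
  root=9; inorder splits into left=[], right=[]
  root=22; inorder splits into left=[], right=[]
Reconstructed level-order: [25, 21, 9, 22]


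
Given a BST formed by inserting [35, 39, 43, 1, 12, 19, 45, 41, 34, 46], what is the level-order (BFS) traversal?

Tree insertion order: [35, 39, 43, 1, 12, 19, 45, 41, 34, 46]
Tree (level-order array): [35, 1, 39, None, 12, None, 43, None, 19, 41, 45, None, 34, None, None, None, 46]
BFS from the root, enqueuing left then right child of each popped node:
  queue [35] -> pop 35, enqueue [1, 39], visited so far: [35]
  queue [1, 39] -> pop 1, enqueue [12], visited so far: [35, 1]
  queue [39, 12] -> pop 39, enqueue [43], visited so far: [35, 1, 39]
  queue [12, 43] -> pop 12, enqueue [19], visited so far: [35, 1, 39, 12]
  queue [43, 19] -> pop 43, enqueue [41, 45], visited so far: [35, 1, 39, 12, 43]
  queue [19, 41, 45] -> pop 19, enqueue [34], visited so far: [35, 1, 39, 12, 43, 19]
  queue [41, 45, 34] -> pop 41, enqueue [none], visited so far: [35, 1, 39, 12, 43, 19, 41]
  queue [45, 34] -> pop 45, enqueue [46], visited so far: [35, 1, 39, 12, 43, 19, 41, 45]
  queue [34, 46] -> pop 34, enqueue [none], visited so far: [35, 1, 39, 12, 43, 19, 41, 45, 34]
  queue [46] -> pop 46, enqueue [none], visited so far: [35, 1, 39, 12, 43, 19, 41, 45, 34, 46]
Result: [35, 1, 39, 12, 43, 19, 41, 45, 34, 46]


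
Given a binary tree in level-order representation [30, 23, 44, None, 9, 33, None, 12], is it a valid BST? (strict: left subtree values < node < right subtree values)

Level-order array: [30, 23, 44, None, 9, 33, None, 12]
Validate using subtree bounds (lo, hi): at each node, require lo < value < hi,
then recurse left with hi=value and right with lo=value.
Preorder trace (stopping at first violation):
  at node 30 with bounds (-inf, +inf): OK
  at node 23 with bounds (-inf, 30): OK
  at node 9 with bounds (23, 30): VIOLATION
Node 9 violates its bound: not (23 < 9 < 30).
Result: Not a valid BST


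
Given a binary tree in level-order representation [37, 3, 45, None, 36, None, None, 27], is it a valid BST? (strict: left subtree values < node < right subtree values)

Level-order array: [37, 3, 45, None, 36, None, None, 27]
Validate using subtree bounds (lo, hi): at each node, require lo < value < hi,
then recurse left with hi=value and right with lo=value.
Preorder trace (stopping at first violation):
  at node 37 with bounds (-inf, +inf): OK
  at node 3 with bounds (-inf, 37): OK
  at node 36 with bounds (3, 37): OK
  at node 27 with bounds (3, 36): OK
  at node 45 with bounds (37, +inf): OK
No violation found at any node.
Result: Valid BST


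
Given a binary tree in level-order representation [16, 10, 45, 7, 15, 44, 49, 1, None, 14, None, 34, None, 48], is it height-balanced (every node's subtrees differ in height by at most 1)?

Tree (level-order array): [16, 10, 45, 7, 15, 44, 49, 1, None, 14, None, 34, None, 48]
Definition: a tree is height-balanced if, at every node, |h(left) - h(right)| <= 1 (empty subtree has height -1).
Bottom-up per-node check:
  node 1: h_left=-1, h_right=-1, diff=0 [OK], height=0
  node 7: h_left=0, h_right=-1, diff=1 [OK], height=1
  node 14: h_left=-1, h_right=-1, diff=0 [OK], height=0
  node 15: h_left=0, h_right=-1, diff=1 [OK], height=1
  node 10: h_left=1, h_right=1, diff=0 [OK], height=2
  node 34: h_left=-1, h_right=-1, diff=0 [OK], height=0
  node 44: h_left=0, h_right=-1, diff=1 [OK], height=1
  node 48: h_left=-1, h_right=-1, diff=0 [OK], height=0
  node 49: h_left=0, h_right=-1, diff=1 [OK], height=1
  node 45: h_left=1, h_right=1, diff=0 [OK], height=2
  node 16: h_left=2, h_right=2, diff=0 [OK], height=3
All nodes satisfy the balance condition.
Result: Balanced


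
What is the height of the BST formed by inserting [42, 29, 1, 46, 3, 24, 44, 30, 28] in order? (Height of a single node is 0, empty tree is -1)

Insertion order: [42, 29, 1, 46, 3, 24, 44, 30, 28]
Tree (level-order array): [42, 29, 46, 1, 30, 44, None, None, 3, None, None, None, None, None, 24, None, 28]
Compute height bottom-up (empty subtree = -1):
  height(28) = 1 + max(-1, -1) = 0
  height(24) = 1 + max(-1, 0) = 1
  height(3) = 1 + max(-1, 1) = 2
  height(1) = 1 + max(-1, 2) = 3
  height(30) = 1 + max(-1, -1) = 0
  height(29) = 1 + max(3, 0) = 4
  height(44) = 1 + max(-1, -1) = 0
  height(46) = 1 + max(0, -1) = 1
  height(42) = 1 + max(4, 1) = 5
Height = 5


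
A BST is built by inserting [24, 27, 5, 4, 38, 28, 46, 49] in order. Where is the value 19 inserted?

Starting tree (level order): [24, 5, 27, 4, None, None, 38, None, None, 28, 46, None, None, None, 49]
Insertion path: 24 -> 5
Result: insert 19 as right child of 5
Final tree (level order): [24, 5, 27, 4, 19, None, 38, None, None, None, None, 28, 46, None, None, None, 49]


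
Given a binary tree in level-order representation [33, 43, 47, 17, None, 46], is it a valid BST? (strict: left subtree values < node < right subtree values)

Level-order array: [33, 43, 47, 17, None, 46]
Validate using subtree bounds (lo, hi): at each node, require lo < value < hi,
then recurse left with hi=value and right with lo=value.
Preorder trace (stopping at first violation):
  at node 33 with bounds (-inf, +inf): OK
  at node 43 with bounds (-inf, 33): VIOLATION
Node 43 violates its bound: not (-inf < 43 < 33).
Result: Not a valid BST


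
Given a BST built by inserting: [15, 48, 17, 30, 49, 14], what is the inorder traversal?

Tree insertion order: [15, 48, 17, 30, 49, 14]
Tree (level-order array): [15, 14, 48, None, None, 17, 49, None, 30]
Inorder traversal: [14, 15, 17, 30, 48, 49]


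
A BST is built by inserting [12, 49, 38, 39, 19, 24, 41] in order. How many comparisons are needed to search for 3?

Search path for 3: 12
Found: False
Comparisons: 1


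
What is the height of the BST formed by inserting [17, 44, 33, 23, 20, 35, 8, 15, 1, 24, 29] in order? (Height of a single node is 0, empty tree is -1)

Insertion order: [17, 44, 33, 23, 20, 35, 8, 15, 1, 24, 29]
Tree (level-order array): [17, 8, 44, 1, 15, 33, None, None, None, None, None, 23, 35, 20, 24, None, None, None, None, None, 29]
Compute height bottom-up (empty subtree = -1):
  height(1) = 1 + max(-1, -1) = 0
  height(15) = 1 + max(-1, -1) = 0
  height(8) = 1 + max(0, 0) = 1
  height(20) = 1 + max(-1, -1) = 0
  height(29) = 1 + max(-1, -1) = 0
  height(24) = 1 + max(-1, 0) = 1
  height(23) = 1 + max(0, 1) = 2
  height(35) = 1 + max(-1, -1) = 0
  height(33) = 1 + max(2, 0) = 3
  height(44) = 1 + max(3, -1) = 4
  height(17) = 1 + max(1, 4) = 5
Height = 5


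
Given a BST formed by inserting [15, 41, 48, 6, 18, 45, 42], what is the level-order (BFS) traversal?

Tree insertion order: [15, 41, 48, 6, 18, 45, 42]
Tree (level-order array): [15, 6, 41, None, None, 18, 48, None, None, 45, None, 42]
BFS from the root, enqueuing left then right child of each popped node:
  queue [15] -> pop 15, enqueue [6, 41], visited so far: [15]
  queue [6, 41] -> pop 6, enqueue [none], visited so far: [15, 6]
  queue [41] -> pop 41, enqueue [18, 48], visited so far: [15, 6, 41]
  queue [18, 48] -> pop 18, enqueue [none], visited so far: [15, 6, 41, 18]
  queue [48] -> pop 48, enqueue [45], visited so far: [15, 6, 41, 18, 48]
  queue [45] -> pop 45, enqueue [42], visited so far: [15, 6, 41, 18, 48, 45]
  queue [42] -> pop 42, enqueue [none], visited so far: [15, 6, 41, 18, 48, 45, 42]
Result: [15, 6, 41, 18, 48, 45, 42]


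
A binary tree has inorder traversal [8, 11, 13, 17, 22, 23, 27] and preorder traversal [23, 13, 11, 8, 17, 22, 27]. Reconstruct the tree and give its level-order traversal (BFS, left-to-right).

Inorder:  [8, 11, 13, 17, 22, 23, 27]
Preorder: [23, 13, 11, 8, 17, 22, 27]
Algorithm: preorder visits root first, so consume preorder in order;
for each root, split the current inorder slice at that value into
left-subtree inorder and right-subtree inorder, then recurse.
Recursive splits:
  root=23; inorder splits into left=[8, 11, 13, 17, 22], right=[27]
  root=13; inorder splits into left=[8, 11], right=[17, 22]
  root=11; inorder splits into left=[8], right=[]
  root=8; inorder splits into left=[], right=[]
  root=17; inorder splits into left=[], right=[22]
  root=22; inorder splits into left=[], right=[]
  root=27; inorder splits into left=[], right=[]
Reconstructed level-order: [23, 13, 27, 11, 17, 8, 22]


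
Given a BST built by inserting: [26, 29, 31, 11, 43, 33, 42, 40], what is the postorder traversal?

Tree insertion order: [26, 29, 31, 11, 43, 33, 42, 40]
Tree (level-order array): [26, 11, 29, None, None, None, 31, None, 43, 33, None, None, 42, 40]
Postorder traversal: [11, 40, 42, 33, 43, 31, 29, 26]


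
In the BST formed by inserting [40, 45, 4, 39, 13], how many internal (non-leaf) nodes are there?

Tree built from: [40, 45, 4, 39, 13]
Tree (level-order array): [40, 4, 45, None, 39, None, None, 13]
Rule: An internal node has at least one child.
Per-node child counts:
  node 40: 2 child(ren)
  node 4: 1 child(ren)
  node 39: 1 child(ren)
  node 13: 0 child(ren)
  node 45: 0 child(ren)
Matching nodes: [40, 4, 39]
Count of internal (non-leaf) nodes: 3


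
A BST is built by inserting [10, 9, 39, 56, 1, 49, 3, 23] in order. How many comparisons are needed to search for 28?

Search path for 28: 10 -> 39 -> 23
Found: False
Comparisons: 3


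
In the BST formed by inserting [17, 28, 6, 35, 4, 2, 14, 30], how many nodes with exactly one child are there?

Tree built from: [17, 28, 6, 35, 4, 2, 14, 30]
Tree (level-order array): [17, 6, 28, 4, 14, None, 35, 2, None, None, None, 30]
Rule: These are nodes with exactly 1 non-null child.
Per-node child counts:
  node 17: 2 child(ren)
  node 6: 2 child(ren)
  node 4: 1 child(ren)
  node 2: 0 child(ren)
  node 14: 0 child(ren)
  node 28: 1 child(ren)
  node 35: 1 child(ren)
  node 30: 0 child(ren)
Matching nodes: [4, 28, 35]
Count of nodes with exactly one child: 3


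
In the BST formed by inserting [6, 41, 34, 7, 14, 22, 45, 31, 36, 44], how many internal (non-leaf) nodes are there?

Tree built from: [6, 41, 34, 7, 14, 22, 45, 31, 36, 44]
Tree (level-order array): [6, None, 41, 34, 45, 7, 36, 44, None, None, 14, None, None, None, None, None, 22, None, 31]
Rule: An internal node has at least one child.
Per-node child counts:
  node 6: 1 child(ren)
  node 41: 2 child(ren)
  node 34: 2 child(ren)
  node 7: 1 child(ren)
  node 14: 1 child(ren)
  node 22: 1 child(ren)
  node 31: 0 child(ren)
  node 36: 0 child(ren)
  node 45: 1 child(ren)
  node 44: 0 child(ren)
Matching nodes: [6, 41, 34, 7, 14, 22, 45]
Count of internal (non-leaf) nodes: 7


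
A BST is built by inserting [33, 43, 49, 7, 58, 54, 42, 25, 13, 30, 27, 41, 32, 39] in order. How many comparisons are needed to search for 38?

Search path for 38: 33 -> 43 -> 42 -> 41 -> 39
Found: False
Comparisons: 5


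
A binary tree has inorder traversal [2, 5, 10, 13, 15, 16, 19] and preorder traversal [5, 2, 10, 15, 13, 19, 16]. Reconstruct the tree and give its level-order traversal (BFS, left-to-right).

Inorder:  [2, 5, 10, 13, 15, 16, 19]
Preorder: [5, 2, 10, 15, 13, 19, 16]
Algorithm: preorder visits root first, so consume preorder in order;
for each root, split the current inorder slice at that value into
left-subtree inorder and right-subtree inorder, then recurse.
Recursive splits:
  root=5; inorder splits into left=[2], right=[10, 13, 15, 16, 19]
  root=2; inorder splits into left=[], right=[]
  root=10; inorder splits into left=[], right=[13, 15, 16, 19]
  root=15; inorder splits into left=[13], right=[16, 19]
  root=13; inorder splits into left=[], right=[]
  root=19; inorder splits into left=[16], right=[]
  root=16; inorder splits into left=[], right=[]
Reconstructed level-order: [5, 2, 10, 15, 13, 19, 16]


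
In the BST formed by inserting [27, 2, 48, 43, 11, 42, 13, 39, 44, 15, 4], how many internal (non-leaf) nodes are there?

Tree built from: [27, 2, 48, 43, 11, 42, 13, 39, 44, 15, 4]
Tree (level-order array): [27, 2, 48, None, 11, 43, None, 4, 13, 42, 44, None, None, None, 15, 39]
Rule: An internal node has at least one child.
Per-node child counts:
  node 27: 2 child(ren)
  node 2: 1 child(ren)
  node 11: 2 child(ren)
  node 4: 0 child(ren)
  node 13: 1 child(ren)
  node 15: 0 child(ren)
  node 48: 1 child(ren)
  node 43: 2 child(ren)
  node 42: 1 child(ren)
  node 39: 0 child(ren)
  node 44: 0 child(ren)
Matching nodes: [27, 2, 11, 13, 48, 43, 42]
Count of internal (non-leaf) nodes: 7


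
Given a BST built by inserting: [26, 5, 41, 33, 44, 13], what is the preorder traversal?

Tree insertion order: [26, 5, 41, 33, 44, 13]
Tree (level-order array): [26, 5, 41, None, 13, 33, 44]
Preorder traversal: [26, 5, 13, 41, 33, 44]


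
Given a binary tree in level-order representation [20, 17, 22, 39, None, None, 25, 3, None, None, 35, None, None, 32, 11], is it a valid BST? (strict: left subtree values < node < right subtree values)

Level-order array: [20, 17, 22, 39, None, None, 25, 3, None, None, 35, None, None, 32, 11]
Validate using subtree bounds (lo, hi): at each node, require lo < value < hi,
then recurse left with hi=value and right with lo=value.
Preorder trace (stopping at first violation):
  at node 20 with bounds (-inf, +inf): OK
  at node 17 with bounds (-inf, 20): OK
  at node 39 with bounds (-inf, 17): VIOLATION
Node 39 violates its bound: not (-inf < 39 < 17).
Result: Not a valid BST


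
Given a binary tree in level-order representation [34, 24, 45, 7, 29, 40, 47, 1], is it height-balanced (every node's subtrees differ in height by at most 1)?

Tree (level-order array): [34, 24, 45, 7, 29, 40, 47, 1]
Definition: a tree is height-balanced if, at every node, |h(left) - h(right)| <= 1 (empty subtree has height -1).
Bottom-up per-node check:
  node 1: h_left=-1, h_right=-1, diff=0 [OK], height=0
  node 7: h_left=0, h_right=-1, diff=1 [OK], height=1
  node 29: h_left=-1, h_right=-1, diff=0 [OK], height=0
  node 24: h_left=1, h_right=0, diff=1 [OK], height=2
  node 40: h_left=-1, h_right=-1, diff=0 [OK], height=0
  node 47: h_left=-1, h_right=-1, diff=0 [OK], height=0
  node 45: h_left=0, h_right=0, diff=0 [OK], height=1
  node 34: h_left=2, h_right=1, diff=1 [OK], height=3
All nodes satisfy the balance condition.
Result: Balanced
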